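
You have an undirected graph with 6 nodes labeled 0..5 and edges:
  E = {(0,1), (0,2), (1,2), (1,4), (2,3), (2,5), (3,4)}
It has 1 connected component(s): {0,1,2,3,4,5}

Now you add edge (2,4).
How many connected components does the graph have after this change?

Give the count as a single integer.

Answer: 1

Derivation:
Initial component count: 1
Add (2,4): endpoints already in same component. Count unchanged: 1.
New component count: 1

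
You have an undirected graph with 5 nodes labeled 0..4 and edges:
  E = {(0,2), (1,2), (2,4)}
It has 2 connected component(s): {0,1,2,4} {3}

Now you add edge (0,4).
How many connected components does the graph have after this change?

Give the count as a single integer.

Initial component count: 2
Add (0,4): endpoints already in same component. Count unchanged: 2.
New component count: 2

Answer: 2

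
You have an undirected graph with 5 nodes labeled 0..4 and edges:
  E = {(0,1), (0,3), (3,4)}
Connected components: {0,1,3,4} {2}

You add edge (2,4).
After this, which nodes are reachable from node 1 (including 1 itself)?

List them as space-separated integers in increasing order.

Answer: 0 1 2 3 4

Derivation:
Before: nodes reachable from 1: {0,1,3,4}
Adding (2,4): merges 1's component with another. Reachability grows.
After: nodes reachable from 1: {0,1,2,3,4}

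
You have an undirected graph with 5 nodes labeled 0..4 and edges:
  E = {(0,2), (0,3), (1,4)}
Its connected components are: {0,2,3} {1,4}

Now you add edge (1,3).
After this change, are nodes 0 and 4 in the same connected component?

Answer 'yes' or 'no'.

Answer: yes

Derivation:
Initial components: {0,2,3} {1,4}
Adding edge (1,3): merges {1,4} and {0,2,3}.
New components: {0,1,2,3,4}
Are 0 and 4 in the same component? yes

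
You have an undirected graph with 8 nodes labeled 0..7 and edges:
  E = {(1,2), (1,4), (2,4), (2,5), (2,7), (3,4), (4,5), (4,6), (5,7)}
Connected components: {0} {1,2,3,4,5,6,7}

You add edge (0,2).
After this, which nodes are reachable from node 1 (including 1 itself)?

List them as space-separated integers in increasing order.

Answer: 0 1 2 3 4 5 6 7

Derivation:
Before: nodes reachable from 1: {1,2,3,4,5,6,7}
Adding (0,2): merges 1's component with another. Reachability grows.
After: nodes reachable from 1: {0,1,2,3,4,5,6,7}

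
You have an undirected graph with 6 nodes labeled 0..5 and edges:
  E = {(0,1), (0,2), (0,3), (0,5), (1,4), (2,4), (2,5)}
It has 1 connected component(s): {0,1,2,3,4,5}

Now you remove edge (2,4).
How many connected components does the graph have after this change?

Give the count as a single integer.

Initial component count: 1
Remove (2,4): not a bridge. Count unchanged: 1.
  After removal, components: {0,1,2,3,4,5}
New component count: 1

Answer: 1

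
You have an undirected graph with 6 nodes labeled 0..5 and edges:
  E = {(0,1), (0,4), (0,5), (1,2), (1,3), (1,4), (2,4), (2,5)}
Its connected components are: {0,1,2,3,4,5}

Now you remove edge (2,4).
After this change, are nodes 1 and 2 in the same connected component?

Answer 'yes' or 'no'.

Answer: yes

Derivation:
Initial components: {0,1,2,3,4,5}
Removing edge (2,4): not a bridge — component count unchanged at 1.
New components: {0,1,2,3,4,5}
Are 1 and 2 in the same component? yes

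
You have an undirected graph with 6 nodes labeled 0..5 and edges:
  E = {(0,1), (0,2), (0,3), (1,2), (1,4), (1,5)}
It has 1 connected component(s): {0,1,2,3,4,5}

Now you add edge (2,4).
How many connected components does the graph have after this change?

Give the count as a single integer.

Answer: 1

Derivation:
Initial component count: 1
Add (2,4): endpoints already in same component. Count unchanged: 1.
New component count: 1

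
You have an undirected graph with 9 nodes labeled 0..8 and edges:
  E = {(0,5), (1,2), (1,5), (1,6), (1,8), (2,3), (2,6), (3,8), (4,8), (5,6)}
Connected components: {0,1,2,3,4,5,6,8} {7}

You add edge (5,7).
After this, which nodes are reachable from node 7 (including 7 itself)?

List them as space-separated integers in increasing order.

Answer: 0 1 2 3 4 5 6 7 8

Derivation:
Before: nodes reachable from 7: {7}
Adding (5,7): merges 7's component with another. Reachability grows.
After: nodes reachable from 7: {0,1,2,3,4,5,6,7,8}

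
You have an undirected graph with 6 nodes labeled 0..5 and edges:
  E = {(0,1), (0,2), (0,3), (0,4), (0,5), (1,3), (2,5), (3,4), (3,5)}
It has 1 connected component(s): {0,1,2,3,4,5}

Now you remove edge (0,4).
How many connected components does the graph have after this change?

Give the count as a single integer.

Answer: 1

Derivation:
Initial component count: 1
Remove (0,4): not a bridge. Count unchanged: 1.
  After removal, components: {0,1,2,3,4,5}
New component count: 1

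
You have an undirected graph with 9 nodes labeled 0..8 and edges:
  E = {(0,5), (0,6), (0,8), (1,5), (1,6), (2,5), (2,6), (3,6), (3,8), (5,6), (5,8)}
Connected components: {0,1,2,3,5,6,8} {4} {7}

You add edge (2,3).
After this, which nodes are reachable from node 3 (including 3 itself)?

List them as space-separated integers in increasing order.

Before: nodes reachable from 3: {0,1,2,3,5,6,8}
Adding (2,3): both endpoints already in same component. Reachability from 3 unchanged.
After: nodes reachable from 3: {0,1,2,3,5,6,8}

Answer: 0 1 2 3 5 6 8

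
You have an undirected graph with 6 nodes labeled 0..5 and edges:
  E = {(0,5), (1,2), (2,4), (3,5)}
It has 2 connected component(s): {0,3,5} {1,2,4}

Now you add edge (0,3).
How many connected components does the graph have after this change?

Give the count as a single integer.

Answer: 2

Derivation:
Initial component count: 2
Add (0,3): endpoints already in same component. Count unchanged: 2.
New component count: 2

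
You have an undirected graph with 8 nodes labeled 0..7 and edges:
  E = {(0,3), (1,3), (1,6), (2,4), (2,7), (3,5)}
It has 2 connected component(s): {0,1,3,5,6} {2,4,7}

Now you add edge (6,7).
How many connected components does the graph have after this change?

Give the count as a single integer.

Answer: 1

Derivation:
Initial component count: 2
Add (6,7): merges two components. Count decreases: 2 -> 1.
New component count: 1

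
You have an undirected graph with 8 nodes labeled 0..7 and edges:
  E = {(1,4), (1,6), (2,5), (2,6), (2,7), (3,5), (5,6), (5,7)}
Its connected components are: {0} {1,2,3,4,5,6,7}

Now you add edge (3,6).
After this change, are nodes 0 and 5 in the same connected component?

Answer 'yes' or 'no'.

Initial components: {0} {1,2,3,4,5,6,7}
Adding edge (3,6): both already in same component {1,2,3,4,5,6,7}. No change.
New components: {0} {1,2,3,4,5,6,7}
Are 0 and 5 in the same component? no

Answer: no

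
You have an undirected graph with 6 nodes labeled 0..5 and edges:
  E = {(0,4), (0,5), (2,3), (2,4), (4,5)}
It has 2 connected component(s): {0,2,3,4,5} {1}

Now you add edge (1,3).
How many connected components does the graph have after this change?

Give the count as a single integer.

Initial component count: 2
Add (1,3): merges two components. Count decreases: 2 -> 1.
New component count: 1

Answer: 1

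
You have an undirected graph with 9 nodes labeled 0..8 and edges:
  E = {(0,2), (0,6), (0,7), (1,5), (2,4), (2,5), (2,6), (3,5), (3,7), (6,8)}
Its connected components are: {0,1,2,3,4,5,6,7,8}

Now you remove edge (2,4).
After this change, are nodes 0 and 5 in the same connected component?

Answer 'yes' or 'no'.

Initial components: {0,1,2,3,4,5,6,7,8}
Removing edge (2,4): it was a bridge — component count 1 -> 2.
New components: {0,1,2,3,5,6,7,8} {4}
Are 0 and 5 in the same component? yes

Answer: yes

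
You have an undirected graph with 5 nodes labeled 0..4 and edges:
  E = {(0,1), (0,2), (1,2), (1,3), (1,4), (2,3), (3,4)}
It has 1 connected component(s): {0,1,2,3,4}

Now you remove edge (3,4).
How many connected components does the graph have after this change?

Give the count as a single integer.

Initial component count: 1
Remove (3,4): not a bridge. Count unchanged: 1.
  After removal, components: {0,1,2,3,4}
New component count: 1

Answer: 1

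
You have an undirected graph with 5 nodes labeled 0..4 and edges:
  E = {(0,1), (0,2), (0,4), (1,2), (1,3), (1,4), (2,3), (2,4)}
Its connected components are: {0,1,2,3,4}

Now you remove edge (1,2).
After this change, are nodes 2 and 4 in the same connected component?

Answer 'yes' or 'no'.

Answer: yes

Derivation:
Initial components: {0,1,2,3,4}
Removing edge (1,2): not a bridge — component count unchanged at 1.
New components: {0,1,2,3,4}
Are 2 and 4 in the same component? yes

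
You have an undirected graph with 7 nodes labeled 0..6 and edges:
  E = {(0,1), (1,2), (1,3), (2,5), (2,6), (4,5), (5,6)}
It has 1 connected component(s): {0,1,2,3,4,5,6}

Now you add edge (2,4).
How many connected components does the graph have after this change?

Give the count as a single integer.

Answer: 1

Derivation:
Initial component count: 1
Add (2,4): endpoints already in same component. Count unchanged: 1.
New component count: 1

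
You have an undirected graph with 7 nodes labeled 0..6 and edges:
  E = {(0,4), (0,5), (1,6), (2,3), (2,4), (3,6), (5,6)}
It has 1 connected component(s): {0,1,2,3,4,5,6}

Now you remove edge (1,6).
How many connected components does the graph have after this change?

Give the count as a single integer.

Initial component count: 1
Remove (1,6): it was a bridge. Count increases: 1 -> 2.
  After removal, components: {0,2,3,4,5,6} {1}
New component count: 2

Answer: 2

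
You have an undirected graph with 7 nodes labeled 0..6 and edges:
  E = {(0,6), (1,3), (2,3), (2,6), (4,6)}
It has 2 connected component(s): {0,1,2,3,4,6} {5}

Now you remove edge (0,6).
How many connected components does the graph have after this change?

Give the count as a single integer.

Initial component count: 2
Remove (0,6): it was a bridge. Count increases: 2 -> 3.
  After removal, components: {0} {1,2,3,4,6} {5}
New component count: 3

Answer: 3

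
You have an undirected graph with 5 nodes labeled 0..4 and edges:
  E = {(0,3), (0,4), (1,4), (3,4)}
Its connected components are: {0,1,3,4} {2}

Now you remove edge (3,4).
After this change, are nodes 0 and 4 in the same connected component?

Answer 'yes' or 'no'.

Initial components: {0,1,3,4} {2}
Removing edge (3,4): not a bridge — component count unchanged at 2.
New components: {0,1,3,4} {2}
Are 0 and 4 in the same component? yes

Answer: yes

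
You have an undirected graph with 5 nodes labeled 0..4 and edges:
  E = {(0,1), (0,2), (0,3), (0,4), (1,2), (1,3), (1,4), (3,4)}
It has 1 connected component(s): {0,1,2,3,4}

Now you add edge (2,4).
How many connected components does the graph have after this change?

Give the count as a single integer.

Answer: 1

Derivation:
Initial component count: 1
Add (2,4): endpoints already in same component. Count unchanged: 1.
New component count: 1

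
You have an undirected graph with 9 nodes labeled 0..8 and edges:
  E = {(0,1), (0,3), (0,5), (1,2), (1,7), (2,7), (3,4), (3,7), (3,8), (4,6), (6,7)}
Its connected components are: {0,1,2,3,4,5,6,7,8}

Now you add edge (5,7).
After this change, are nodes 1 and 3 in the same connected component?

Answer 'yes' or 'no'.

Answer: yes

Derivation:
Initial components: {0,1,2,3,4,5,6,7,8}
Adding edge (5,7): both already in same component {0,1,2,3,4,5,6,7,8}. No change.
New components: {0,1,2,3,4,5,6,7,8}
Are 1 and 3 in the same component? yes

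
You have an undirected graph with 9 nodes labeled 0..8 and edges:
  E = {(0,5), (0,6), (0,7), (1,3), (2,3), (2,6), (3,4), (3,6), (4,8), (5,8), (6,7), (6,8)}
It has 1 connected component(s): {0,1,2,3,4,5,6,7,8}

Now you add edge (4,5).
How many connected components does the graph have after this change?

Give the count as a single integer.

Answer: 1

Derivation:
Initial component count: 1
Add (4,5): endpoints already in same component. Count unchanged: 1.
New component count: 1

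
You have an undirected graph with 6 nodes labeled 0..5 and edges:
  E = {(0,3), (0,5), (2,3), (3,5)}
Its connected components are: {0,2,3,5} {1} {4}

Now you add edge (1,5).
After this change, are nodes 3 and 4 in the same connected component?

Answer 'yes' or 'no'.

Initial components: {0,2,3,5} {1} {4}
Adding edge (1,5): merges {1} and {0,2,3,5}.
New components: {0,1,2,3,5} {4}
Are 3 and 4 in the same component? no

Answer: no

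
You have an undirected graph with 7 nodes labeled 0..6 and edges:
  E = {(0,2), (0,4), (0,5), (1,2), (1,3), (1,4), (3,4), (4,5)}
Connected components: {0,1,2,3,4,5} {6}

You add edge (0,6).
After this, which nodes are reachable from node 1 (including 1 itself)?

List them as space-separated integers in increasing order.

Answer: 0 1 2 3 4 5 6

Derivation:
Before: nodes reachable from 1: {0,1,2,3,4,5}
Adding (0,6): merges 1's component with another. Reachability grows.
After: nodes reachable from 1: {0,1,2,3,4,5,6}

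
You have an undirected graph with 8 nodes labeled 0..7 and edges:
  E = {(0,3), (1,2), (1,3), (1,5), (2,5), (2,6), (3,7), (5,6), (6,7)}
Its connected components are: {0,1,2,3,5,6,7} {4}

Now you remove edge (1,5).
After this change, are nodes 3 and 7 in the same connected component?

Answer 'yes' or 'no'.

Initial components: {0,1,2,3,5,6,7} {4}
Removing edge (1,5): not a bridge — component count unchanged at 2.
New components: {0,1,2,3,5,6,7} {4}
Are 3 and 7 in the same component? yes

Answer: yes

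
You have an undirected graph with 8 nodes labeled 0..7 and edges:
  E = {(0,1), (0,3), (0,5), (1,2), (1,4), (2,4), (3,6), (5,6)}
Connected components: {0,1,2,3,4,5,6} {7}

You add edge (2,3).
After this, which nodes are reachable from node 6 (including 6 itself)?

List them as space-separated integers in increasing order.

Before: nodes reachable from 6: {0,1,2,3,4,5,6}
Adding (2,3): both endpoints already in same component. Reachability from 6 unchanged.
After: nodes reachable from 6: {0,1,2,3,4,5,6}

Answer: 0 1 2 3 4 5 6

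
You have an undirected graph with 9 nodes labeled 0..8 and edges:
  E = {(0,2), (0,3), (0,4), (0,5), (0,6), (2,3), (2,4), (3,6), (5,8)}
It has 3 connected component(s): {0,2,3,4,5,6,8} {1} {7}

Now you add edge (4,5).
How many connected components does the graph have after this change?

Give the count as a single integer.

Answer: 3

Derivation:
Initial component count: 3
Add (4,5): endpoints already in same component. Count unchanged: 3.
New component count: 3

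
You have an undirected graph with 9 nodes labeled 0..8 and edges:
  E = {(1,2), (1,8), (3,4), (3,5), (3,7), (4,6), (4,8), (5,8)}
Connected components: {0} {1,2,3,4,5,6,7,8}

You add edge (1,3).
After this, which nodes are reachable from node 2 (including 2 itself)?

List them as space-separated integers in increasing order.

Answer: 1 2 3 4 5 6 7 8

Derivation:
Before: nodes reachable from 2: {1,2,3,4,5,6,7,8}
Adding (1,3): both endpoints already in same component. Reachability from 2 unchanged.
After: nodes reachable from 2: {1,2,3,4,5,6,7,8}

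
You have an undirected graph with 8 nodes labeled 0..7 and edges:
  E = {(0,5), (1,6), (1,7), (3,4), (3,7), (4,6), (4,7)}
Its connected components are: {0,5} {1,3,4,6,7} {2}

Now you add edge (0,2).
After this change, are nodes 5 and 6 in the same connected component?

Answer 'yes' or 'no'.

Initial components: {0,5} {1,3,4,6,7} {2}
Adding edge (0,2): merges {0,5} and {2}.
New components: {0,2,5} {1,3,4,6,7}
Are 5 and 6 in the same component? no

Answer: no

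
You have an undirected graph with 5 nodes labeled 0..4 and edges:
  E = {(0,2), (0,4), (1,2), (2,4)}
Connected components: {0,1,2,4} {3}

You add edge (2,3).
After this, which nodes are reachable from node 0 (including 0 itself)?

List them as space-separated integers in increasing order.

Before: nodes reachable from 0: {0,1,2,4}
Adding (2,3): merges 0's component with another. Reachability grows.
After: nodes reachable from 0: {0,1,2,3,4}

Answer: 0 1 2 3 4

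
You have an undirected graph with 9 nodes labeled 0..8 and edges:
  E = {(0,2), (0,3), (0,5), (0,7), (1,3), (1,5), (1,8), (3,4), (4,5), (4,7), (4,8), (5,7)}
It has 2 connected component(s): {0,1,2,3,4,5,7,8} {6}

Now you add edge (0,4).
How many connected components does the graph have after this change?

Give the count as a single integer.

Initial component count: 2
Add (0,4): endpoints already in same component. Count unchanged: 2.
New component count: 2

Answer: 2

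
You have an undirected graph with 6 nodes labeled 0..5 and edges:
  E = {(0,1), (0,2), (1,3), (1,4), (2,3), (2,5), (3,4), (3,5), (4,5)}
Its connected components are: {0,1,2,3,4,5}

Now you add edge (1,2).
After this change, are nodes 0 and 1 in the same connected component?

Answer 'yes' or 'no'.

Initial components: {0,1,2,3,4,5}
Adding edge (1,2): both already in same component {0,1,2,3,4,5}. No change.
New components: {0,1,2,3,4,5}
Are 0 and 1 in the same component? yes

Answer: yes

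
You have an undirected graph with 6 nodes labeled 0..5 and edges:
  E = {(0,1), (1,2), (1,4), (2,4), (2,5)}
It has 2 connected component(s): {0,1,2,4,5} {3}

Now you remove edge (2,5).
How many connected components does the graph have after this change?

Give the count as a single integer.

Initial component count: 2
Remove (2,5): it was a bridge. Count increases: 2 -> 3.
  After removal, components: {0,1,2,4} {3} {5}
New component count: 3

Answer: 3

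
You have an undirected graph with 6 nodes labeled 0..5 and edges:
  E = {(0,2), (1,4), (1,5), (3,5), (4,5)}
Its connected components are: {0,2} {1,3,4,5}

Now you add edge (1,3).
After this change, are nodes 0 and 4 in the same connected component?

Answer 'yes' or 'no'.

Answer: no

Derivation:
Initial components: {0,2} {1,3,4,5}
Adding edge (1,3): both already in same component {1,3,4,5}. No change.
New components: {0,2} {1,3,4,5}
Are 0 and 4 in the same component? no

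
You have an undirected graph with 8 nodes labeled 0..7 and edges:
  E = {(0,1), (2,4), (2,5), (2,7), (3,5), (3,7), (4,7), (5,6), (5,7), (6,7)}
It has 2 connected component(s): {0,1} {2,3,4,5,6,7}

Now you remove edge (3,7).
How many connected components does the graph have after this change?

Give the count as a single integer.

Initial component count: 2
Remove (3,7): not a bridge. Count unchanged: 2.
  After removal, components: {0,1} {2,3,4,5,6,7}
New component count: 2

Answer: 2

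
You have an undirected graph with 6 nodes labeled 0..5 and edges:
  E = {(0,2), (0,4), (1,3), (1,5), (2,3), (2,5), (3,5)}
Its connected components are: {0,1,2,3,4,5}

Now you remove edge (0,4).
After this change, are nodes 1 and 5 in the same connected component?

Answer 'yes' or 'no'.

Initial components: {0,1,2,3,4,5}
Removing edge (0,4): it was a bridge — component count 1 -> 2.
New components: {0,1,2,3,5} {4}
Are 1 and 5 in the same component? yes

Answer: yes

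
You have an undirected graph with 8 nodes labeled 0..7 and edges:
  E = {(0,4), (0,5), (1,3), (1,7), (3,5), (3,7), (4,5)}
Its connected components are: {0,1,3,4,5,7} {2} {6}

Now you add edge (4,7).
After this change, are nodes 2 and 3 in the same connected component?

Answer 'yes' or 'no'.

Initial components: {0,1,3,4,5,7} {2} {6}
Adding edge (4,7): both already in same component {0,1,3,4,5,7}. No change.
New components: {0,1,3,4,5,7} {2} {6}
Are 2 and 3 in the same component? no

Answer: no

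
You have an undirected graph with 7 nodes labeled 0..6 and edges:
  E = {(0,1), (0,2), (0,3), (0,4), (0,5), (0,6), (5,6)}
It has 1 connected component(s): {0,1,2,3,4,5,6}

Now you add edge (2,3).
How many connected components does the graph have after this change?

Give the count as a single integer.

Initial component count: 1
Add (2,3): endpoints already in same component. Count unchanged: 1.
New component count: 1

Answer: 1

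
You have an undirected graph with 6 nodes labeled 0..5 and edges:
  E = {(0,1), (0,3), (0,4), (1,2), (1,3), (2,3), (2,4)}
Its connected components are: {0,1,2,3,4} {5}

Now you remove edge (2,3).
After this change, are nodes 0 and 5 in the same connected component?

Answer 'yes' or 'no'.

Answer: no

Derivation:
Initial components: {0,1,2,3,4} {5}
Removing edge (2,3): not a bridge — component count unchanged at 2.
New components: {0,1,2,3,4} {5}
Are 0 and 5 in the same component? no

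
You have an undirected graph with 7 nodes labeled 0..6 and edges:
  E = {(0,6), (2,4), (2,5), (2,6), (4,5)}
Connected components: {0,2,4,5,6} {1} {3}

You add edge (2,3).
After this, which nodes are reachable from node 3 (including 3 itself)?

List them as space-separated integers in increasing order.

Answer: 0 2 3 4 5 6

Derivation:
Before: nodes reachable from 3: {3}
Adding (2,3): merges 3's component with another. Reachability grows.
After: nodes reachable from 3: {0,2,3,4,5,6}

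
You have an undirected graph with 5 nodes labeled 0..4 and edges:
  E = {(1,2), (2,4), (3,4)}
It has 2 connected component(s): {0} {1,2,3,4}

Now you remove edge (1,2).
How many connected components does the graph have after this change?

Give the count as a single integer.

Initial component count: 2
Remove (1,2): it was a bridge. Count increases: 2 -> 3.
  After removal, components: {0} {1} {2,3,4}
New component count: 3

Answer: 3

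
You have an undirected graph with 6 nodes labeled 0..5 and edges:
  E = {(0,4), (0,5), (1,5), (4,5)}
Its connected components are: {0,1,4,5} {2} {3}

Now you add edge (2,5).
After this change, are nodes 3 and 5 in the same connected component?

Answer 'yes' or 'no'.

Initial components: {0,1,4,5} {2} {3}
Adding edge (2,5): merges {2} and {0,1,4,5}.
New components: {0,1,2,4,5} {3}
Are 3 and 5 in the same component? no

Answer: no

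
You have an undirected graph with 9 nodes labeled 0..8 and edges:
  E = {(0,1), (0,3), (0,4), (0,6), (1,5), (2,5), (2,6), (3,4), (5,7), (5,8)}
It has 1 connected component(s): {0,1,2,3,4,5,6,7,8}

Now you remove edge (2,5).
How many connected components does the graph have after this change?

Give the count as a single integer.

Answer: 1

Derivation:
Initial component count: 1
Remove (2,5): not a bridge. Count unchanged: 1.
  After removal, components: {0,1,2,3,4,5,6,7,8}
New component count: 1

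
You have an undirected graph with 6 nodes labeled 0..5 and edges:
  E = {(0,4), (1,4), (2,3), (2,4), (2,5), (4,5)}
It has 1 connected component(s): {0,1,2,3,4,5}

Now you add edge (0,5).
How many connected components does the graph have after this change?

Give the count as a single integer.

Initial component count: 1
Add (0,5): endpoints already in same component. Count unchanged: 1.
New component count: 1

Answer: 1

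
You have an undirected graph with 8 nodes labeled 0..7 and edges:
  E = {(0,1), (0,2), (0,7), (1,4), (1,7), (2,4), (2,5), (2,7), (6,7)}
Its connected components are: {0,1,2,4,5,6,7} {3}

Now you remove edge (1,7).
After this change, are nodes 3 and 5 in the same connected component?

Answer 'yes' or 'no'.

Answer: no

Derivation:
Initial components: {0,1,2,4,5,6,7} {3}
Removing edge (1,7): not a bridge — component count unchanged at 2.
New components: {0,1,2,4,5,6,7} {3}
Are 3 and 5 in the same component? no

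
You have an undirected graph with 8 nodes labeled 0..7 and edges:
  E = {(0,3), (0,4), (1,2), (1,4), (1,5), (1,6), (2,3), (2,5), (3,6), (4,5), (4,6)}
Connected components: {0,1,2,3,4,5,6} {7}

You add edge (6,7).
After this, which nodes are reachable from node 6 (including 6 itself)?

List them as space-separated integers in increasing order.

Answer: 0 1 2 3 4 5 6 7

Derivation:
Before: nodes reachable from 6: {0,1,2,3,4,5,6}
Adding (6,7): merges 6's component with another. Reachability grows.
After: nodes reachable from 6: {0,1,2,3,4,5,6,7}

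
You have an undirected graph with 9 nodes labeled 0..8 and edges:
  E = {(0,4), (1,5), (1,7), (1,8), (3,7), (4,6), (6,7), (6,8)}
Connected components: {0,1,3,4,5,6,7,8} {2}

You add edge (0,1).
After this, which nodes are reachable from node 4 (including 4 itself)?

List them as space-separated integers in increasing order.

Answer: 0 1 3 4 5 6 7 8

Derivation:
Before: nodes reachable from 4: {0,1,3,4,5,6,7,8}
Adding (0,1): both endpoints already in same component. Reachability from 4 unchanged.
After: nodes reachable from 4: {0,1,3,4,5,6,7,8}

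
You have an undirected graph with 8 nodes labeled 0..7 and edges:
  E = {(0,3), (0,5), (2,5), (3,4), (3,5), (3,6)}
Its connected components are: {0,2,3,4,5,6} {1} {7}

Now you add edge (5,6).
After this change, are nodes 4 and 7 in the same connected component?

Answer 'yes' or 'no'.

Initial components: {0,2,3,4,5,6} {1} {7}
Adding edge (5,6): both already in same component {0,2,3,4,5,6}. No change.
New components: {0,2,3,4,5,6} {1} {7}
Are 4 and 7 in the same component? no

Answer: no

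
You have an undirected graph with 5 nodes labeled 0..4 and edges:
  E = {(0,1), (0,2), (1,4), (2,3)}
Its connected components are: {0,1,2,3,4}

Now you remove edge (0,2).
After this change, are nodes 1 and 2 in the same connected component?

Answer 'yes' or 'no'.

Initial components: {0,1,2,3,4}
Removing edge (0,2): it was a bridge — component count 1 -> 2.
New components: {0,1,4} {2,3}
Are 1 and 2 in the same component? no

Answer: no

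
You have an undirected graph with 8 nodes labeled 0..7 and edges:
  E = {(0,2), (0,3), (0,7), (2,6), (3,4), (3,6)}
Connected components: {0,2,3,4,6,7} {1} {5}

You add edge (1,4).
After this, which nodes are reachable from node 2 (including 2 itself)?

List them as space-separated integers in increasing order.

Before: nodes reachable from 2: {0,2,3,4,6,7}
Adding (1,4): merges 2's component with another. Reachability grows.
After: nodes reachable from 2: {0,1,2,3,4,6,7}

Answer: 0 1 2 3 4 6 7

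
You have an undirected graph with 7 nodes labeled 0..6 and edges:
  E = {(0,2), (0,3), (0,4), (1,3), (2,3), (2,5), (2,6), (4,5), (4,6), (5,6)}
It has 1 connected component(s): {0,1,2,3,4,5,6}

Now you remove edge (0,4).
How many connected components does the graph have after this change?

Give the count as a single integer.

Initial component count: 1
Remove (0,4): not a bridge. Count unchanged: 1.
  After removal, components: {0,1,2,3,4,5,6}
New component count: 1

Answer: 1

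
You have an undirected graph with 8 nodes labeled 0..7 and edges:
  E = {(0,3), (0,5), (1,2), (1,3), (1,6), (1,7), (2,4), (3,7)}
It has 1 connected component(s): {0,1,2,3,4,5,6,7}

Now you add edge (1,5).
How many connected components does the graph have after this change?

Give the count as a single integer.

Answer: 1

Derivation:
Initial component count: 1
Add (1,5): endpoints already in same component. Count unchanged: 1.
New component count: 1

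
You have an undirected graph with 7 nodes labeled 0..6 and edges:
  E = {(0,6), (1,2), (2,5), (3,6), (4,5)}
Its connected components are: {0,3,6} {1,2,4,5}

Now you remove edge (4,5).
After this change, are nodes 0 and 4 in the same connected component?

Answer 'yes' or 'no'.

Answer: no

Derivation:
Initial components: {0,3,6} {1,2,4,5}
Removing edge (4,5): it was a bridge — component count 2 -> 3.
New components: {0,3,6} {1,2,5} {4}
Are 0 and 4 in the same component? no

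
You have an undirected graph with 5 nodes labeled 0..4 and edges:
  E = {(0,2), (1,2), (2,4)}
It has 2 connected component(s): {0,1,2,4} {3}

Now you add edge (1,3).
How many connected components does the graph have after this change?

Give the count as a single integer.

Initial component count: 2
Add (1,3): merges two components. Count decreases: 2 -> 1.
New component count: 1

Answer: 1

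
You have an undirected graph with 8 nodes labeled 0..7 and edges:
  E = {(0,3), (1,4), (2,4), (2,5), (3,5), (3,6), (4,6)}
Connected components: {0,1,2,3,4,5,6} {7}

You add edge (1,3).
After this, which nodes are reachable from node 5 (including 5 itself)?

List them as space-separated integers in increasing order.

Before: nodes reachable from 5: {0,1,2,3,4,5,6}
Adding (1,3): both endpoints already in same component. Reachability from 5 unchanged.
After: nodes reachable from 5: {0,1,2,3,4,5,6}

Answer: 0 1 2 3 4 5 6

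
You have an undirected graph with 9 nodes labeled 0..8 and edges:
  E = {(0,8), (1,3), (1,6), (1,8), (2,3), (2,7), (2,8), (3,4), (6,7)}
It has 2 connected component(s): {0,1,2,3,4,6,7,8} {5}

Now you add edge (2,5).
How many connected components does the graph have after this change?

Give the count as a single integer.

Initial component count: 2
Add (2,5): merges two components. Count decreases: 2 -> 1.
New component count: 1

Answer: 1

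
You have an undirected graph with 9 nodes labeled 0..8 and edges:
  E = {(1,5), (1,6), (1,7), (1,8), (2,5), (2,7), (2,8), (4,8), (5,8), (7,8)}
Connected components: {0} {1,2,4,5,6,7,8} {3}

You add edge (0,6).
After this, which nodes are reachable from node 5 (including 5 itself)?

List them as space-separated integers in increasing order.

Before: nodes reachable from 5: {1,2,4,5,6,7,8}
Adding (0,6): merges 5's component with another. Reachability grows.
After: nodes reachable from 5: {0,1,2,4,5,6,7,8}

Answer: 0 1 2 4 5 6 7 8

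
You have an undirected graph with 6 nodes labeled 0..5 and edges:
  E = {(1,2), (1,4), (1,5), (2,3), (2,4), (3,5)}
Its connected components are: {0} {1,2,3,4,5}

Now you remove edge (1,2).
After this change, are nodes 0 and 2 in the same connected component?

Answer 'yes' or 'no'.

Answer: no

Derivation:
Initial components: {0} {1,2,3,4,5}
Removing edge (1,2): not a bridge — component count unchanged at 2.
New components: {0} {1,2,3,4,5}
Are 0 and 2 in the same component? no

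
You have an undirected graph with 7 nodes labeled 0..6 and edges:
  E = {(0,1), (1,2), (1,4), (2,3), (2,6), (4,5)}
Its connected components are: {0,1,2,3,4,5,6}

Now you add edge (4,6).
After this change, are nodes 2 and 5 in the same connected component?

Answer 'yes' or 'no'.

Initial components: {0,1,2,3,4,5,6}
Adding edge (4,6): both already in same component {0,1,2,3,4,5,6}. No change.
New components: {0,1,2,3,4,5,6}
Are 2 and 5 in the same component? yes

Answer: yes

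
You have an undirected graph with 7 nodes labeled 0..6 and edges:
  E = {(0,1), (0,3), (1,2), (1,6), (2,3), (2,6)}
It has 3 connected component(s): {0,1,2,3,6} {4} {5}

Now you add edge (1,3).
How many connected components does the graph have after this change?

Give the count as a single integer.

Initial component count: 3
Add (1,3): endpoints already in same component. Count unchanged: 3.
New component count: 3

Answer: 3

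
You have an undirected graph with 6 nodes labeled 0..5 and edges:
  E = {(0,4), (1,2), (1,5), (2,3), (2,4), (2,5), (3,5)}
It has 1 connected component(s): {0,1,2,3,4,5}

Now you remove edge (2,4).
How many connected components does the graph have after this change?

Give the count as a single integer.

Answer: 2

Derivation:
Initial component count: 1
Remove (2,4): it was a bridge. Count increases: 1 -> 2.
  After removal, components: {0,4} {1,2,3,5}
New component count: 2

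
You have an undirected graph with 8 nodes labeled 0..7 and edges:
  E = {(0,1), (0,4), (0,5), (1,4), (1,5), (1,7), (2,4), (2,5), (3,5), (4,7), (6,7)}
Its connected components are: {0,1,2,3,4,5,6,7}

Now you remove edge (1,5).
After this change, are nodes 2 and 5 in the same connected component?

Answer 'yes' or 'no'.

Answer: yes

Derivation:
Initial components: {0,1,2,3,4,5,6,7}
Removing edge (1,5): not a bridge — component count unchanged at 1.
New components: {0,1,2,3,4,5,6,7}
Are 2 and 5 in the same component? yes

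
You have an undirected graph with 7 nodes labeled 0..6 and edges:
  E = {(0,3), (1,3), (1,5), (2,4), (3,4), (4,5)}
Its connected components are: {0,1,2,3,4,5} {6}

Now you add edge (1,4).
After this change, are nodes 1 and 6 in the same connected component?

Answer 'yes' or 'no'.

Initial components: {0,1,2,3,4,5} {6}
Adding edge (1,4): both already in same component {0,1,2,3,4,5}. No change.
New components: {0,1,2,3,4,5} {6}
Are 1 and 6 in the same component? no

Answer: no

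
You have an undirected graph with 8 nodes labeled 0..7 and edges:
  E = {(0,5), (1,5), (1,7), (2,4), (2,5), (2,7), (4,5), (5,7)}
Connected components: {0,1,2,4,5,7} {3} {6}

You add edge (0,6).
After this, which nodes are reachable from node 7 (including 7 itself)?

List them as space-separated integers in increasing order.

Before: nodes reachable from 7: {0,1,2,4,5,7}
Adding (0,6): merges 7's component with another. Reachability grows.
After: nodes reachable from 7: {0,1,2,4,5,6,7}

Answer: 0 1 2 4 5 6 7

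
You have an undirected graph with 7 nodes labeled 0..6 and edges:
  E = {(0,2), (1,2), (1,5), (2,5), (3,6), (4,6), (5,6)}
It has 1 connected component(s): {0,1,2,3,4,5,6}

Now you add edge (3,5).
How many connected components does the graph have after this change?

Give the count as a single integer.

Initial component count: 1
Add (3,5): endpoints already in same component. Count unchanged: 1.
New component count: 1

Answer: 1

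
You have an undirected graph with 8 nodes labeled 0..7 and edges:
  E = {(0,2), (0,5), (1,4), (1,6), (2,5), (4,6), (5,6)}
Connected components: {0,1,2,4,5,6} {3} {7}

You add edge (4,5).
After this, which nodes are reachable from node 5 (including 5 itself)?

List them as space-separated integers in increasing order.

Before: nodes reachable from 5: {0,1,2,4,5,6}
Adding (4,5): both endpoints already in same component. Reachability from 5 unchanged.
After: nodes reachable from 5: {0,1,2,4,5,6}

Answer: 0 1 2 4 5 6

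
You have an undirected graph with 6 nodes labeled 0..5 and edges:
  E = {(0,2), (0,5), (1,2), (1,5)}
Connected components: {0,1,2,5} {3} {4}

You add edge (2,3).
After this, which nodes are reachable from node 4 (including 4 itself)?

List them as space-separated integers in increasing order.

Before: nodes reachable from 4: {4}
Adding (2,3): merges two components, but neither contains 4. Reachability from 4 unchanged.
After: nodes reachable from 4: {4}

Answer: 4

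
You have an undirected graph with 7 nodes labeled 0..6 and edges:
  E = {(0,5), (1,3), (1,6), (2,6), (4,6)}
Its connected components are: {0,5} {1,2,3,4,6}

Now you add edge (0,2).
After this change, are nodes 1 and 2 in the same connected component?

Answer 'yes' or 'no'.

Initial components: {0,5} {1,2,3,4,6}
Adding edge (0,2): merges {0,5} and {1,2,3,4,6}.
New components: {0,1,2,3,4,5,6}
Are 1 and 2 in the same component? yes

Answer: yes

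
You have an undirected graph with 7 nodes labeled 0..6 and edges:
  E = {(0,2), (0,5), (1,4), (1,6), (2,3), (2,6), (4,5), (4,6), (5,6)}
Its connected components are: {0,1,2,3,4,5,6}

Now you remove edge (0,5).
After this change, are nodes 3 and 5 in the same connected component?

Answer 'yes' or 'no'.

Initial components: {0,1,2,3,4,5,6}
Removing edge (0,5): not a bridge — component count unchanged at 1.
New components: {0,1,2,3,4,5,6}
Are 3 and 5 in the same component? yes

Answer: yes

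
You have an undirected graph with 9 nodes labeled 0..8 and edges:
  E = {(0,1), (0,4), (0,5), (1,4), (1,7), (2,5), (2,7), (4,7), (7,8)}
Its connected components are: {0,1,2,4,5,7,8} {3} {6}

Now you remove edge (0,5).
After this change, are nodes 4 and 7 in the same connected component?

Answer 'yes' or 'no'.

Initial components: {0,1,2,4,5,7,8} {3} {6}
Removing edge (0,5): not a bridge — component count unchanged at 3.
New components: {0,1,2,4,5,7,8} {3} {6}
Are 4 and 7 in the same component? yes

Answer: yes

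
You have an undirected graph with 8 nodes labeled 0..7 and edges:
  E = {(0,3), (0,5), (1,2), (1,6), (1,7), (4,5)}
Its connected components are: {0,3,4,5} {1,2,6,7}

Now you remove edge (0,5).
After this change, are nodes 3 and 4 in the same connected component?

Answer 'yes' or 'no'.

Answer: no

Derivation:
Initial components: {0,3,4,5} {1,2,6,7}
Removing edge (0,5): it was a bridge — component count 2 -> 3.
New components: {0,3} {1,2,6,7} {4,5}
Are 3 and 4 in the same component? no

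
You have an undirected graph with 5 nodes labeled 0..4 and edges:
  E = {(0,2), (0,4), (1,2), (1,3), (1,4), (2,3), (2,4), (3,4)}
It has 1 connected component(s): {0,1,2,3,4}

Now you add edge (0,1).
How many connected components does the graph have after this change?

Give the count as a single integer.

Answer: 1

Derivation:
Initial component count: 1
Add (0,1): endpoints already in same component. Count unchanged: 1.
New component count: 1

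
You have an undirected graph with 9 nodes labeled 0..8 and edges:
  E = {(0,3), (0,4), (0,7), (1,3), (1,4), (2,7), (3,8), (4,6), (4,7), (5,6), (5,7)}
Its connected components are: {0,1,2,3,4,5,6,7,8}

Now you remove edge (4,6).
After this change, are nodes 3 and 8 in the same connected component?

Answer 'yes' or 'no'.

Initial components: {0,1,2,3,4,5,6,7,8}
Removing edge (4,6): not a bridge — component count unchanged at 1.
New components: {0,1,2,3,4,5,6,7,8}
Are 3 and 8 in the same component? yes

Answer: yes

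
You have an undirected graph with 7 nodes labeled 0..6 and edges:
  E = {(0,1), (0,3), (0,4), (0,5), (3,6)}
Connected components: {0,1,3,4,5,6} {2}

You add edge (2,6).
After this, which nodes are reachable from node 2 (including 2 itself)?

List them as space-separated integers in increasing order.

Before: nodes reachable from 2: {2}
Adding (2,6): merges 2's component with another. Reachability grows.
After: nodes reachable from 2: {0,1,2,3,4,5,6}

Answer: 0 1 2 3 4 5 6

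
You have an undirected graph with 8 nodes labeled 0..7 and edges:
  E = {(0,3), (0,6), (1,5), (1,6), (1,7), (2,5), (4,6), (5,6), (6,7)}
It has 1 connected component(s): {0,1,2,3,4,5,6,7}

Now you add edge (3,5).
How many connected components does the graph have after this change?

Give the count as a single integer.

Initial component count: 1
Add (3,5): endpoints already in same component. Count unchanged: 1.
New component count: 1

Answer: 1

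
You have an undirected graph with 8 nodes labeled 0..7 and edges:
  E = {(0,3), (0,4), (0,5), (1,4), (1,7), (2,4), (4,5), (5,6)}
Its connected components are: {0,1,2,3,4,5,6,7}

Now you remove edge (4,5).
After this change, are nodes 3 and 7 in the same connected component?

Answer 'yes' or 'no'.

Answer: yes

Derivation:
Initial components: {0,1,2,3,4,5,6,7}
Removing edge (4,5): not a bridge — component count unchanged at 1.
New components: {0,1,2,3,4,5,6,7}
Are 3 and 7 in the same component? yes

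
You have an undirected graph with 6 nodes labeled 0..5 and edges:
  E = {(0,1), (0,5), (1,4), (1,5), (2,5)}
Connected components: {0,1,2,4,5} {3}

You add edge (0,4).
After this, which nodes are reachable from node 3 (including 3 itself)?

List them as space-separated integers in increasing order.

Before: nodes reachable from 3: {3}
Adding (0,4): both endpoints already in same component. Reachability from 3 unchanged.
After: nodes reachable from 3: {3}

Answer: 3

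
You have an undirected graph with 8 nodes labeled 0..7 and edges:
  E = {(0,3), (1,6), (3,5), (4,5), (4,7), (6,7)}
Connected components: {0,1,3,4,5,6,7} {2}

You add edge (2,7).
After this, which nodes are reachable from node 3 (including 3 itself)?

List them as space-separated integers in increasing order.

Answer: 0 1 2 3 4 5 6 7

Derivation:
Before: nodes reachable from 3: {0,1,3,4,5,6,7}
Adding (2,7): merges 3's component with another. Reachability grows.
After: nodes reachable from 3: {0,1,2,3,4,5,6,7}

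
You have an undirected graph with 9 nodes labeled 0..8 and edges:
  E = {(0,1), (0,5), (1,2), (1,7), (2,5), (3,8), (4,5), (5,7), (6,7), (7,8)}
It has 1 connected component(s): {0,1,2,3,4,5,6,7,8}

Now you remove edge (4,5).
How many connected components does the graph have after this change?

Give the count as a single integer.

Initial component count: 1
Remove (4,5): it was a bridge. Count increases: 1 -> 2.
  After removal, components: {0,1,2,3,5,6,7,8} {4}
New component count: 2

Answer: 2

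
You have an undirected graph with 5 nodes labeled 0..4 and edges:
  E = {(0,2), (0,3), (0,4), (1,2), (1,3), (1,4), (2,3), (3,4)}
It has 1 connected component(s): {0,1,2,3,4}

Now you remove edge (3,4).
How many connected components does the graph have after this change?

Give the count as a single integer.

Initial component count: 1
Remove (3,4): not a bridge. Count unchanged: 1.
  After removal, components: {0,1,2,3,4}
New component count: 1

Answer: 1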